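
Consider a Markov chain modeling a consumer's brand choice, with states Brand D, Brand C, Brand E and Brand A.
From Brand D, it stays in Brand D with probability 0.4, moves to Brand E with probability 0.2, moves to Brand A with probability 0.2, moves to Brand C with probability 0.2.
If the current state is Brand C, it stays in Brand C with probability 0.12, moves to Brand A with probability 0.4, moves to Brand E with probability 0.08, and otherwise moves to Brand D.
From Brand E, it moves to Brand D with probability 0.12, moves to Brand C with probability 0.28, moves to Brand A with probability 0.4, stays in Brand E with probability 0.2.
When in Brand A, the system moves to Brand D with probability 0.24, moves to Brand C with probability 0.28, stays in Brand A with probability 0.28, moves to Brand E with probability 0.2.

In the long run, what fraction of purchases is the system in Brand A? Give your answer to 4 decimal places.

Let the stationary distribution be π with π = πP and π_1 + π_2 + π_3 + π_4 = 1.
π_1 = 0.4·π_1 + 0.4·π_2 + 0.12·π_3 + 0.24·π_4
π_2 = 0.2·π_1 + 0.12·π_2 + 0.28·π_3 + 0.28·π_4
π_3 = 0.2·π_1 + 0.08·π_2 + 0.2·π_3 + 0.2·π_4
Solving with the normalization constraint gives π = (0.3029, 0.2205, 0.1735, 0.3030).
So the stationary probability of Brand A is 0.3030.

0.3030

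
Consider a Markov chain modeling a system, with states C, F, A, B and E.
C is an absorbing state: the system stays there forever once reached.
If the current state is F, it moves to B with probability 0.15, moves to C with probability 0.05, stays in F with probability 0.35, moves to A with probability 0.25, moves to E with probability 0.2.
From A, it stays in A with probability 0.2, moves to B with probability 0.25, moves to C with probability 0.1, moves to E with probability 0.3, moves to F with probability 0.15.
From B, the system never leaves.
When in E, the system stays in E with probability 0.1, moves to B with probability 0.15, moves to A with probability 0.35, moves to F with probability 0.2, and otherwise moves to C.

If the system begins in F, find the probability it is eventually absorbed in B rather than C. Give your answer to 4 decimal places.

0.6524

Let h(s) be the probability of absorption at B starting from transient state s. Then h(B) = 1 and h(C) = 0. By first-step analysis:
h(F) = 0.05·0 + 0.35·h(F) + 0.25·h(A) + 0.15·1 + 0.2·h(E)
h(A) = 0.1·0 + 0.15·h(F) + 0.2·h(A) + 0.25·1 + 0.3·h(E)
h(E) = 0.2·0 + 0.2·h(F) + 0.35·h(A) + 0.15·1 + 0.1·h(E)
Solving: h(F) = 0.6524, h(A) = 0.6459, h(E) = 0.5628.
Starting from F, the probability is 0.6524.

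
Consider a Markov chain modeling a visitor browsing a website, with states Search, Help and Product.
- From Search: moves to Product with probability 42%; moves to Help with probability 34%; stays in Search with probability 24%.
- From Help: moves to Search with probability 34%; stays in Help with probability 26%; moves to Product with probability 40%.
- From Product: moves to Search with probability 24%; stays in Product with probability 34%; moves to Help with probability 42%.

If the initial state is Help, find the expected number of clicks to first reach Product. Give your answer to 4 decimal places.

2.4620

Let t(s) be the expected number of clicks to first reach Product from state s, with t(Product) = 0. Conditioning on the first click:
t(Search) = 1 + 0.24·t(Search) + 0.34·t(Help)
t(Help) = 1 + 0.34·t(Search) + 0.26·t(Help)
Solving: t(Search) = 2.4172, t(Help) = 2.4620.
Expected clicks from Help to Product: 2.4620.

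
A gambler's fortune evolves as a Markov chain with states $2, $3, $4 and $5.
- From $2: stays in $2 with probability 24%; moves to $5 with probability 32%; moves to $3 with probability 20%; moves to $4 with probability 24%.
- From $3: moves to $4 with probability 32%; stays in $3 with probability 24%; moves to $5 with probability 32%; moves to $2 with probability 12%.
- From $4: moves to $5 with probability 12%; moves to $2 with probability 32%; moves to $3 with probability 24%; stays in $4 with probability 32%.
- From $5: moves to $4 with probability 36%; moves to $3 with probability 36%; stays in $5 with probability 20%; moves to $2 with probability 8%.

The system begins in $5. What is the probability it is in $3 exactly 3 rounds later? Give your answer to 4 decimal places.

0.2591

Propagate the distribution vector 3 rounds from $5.
After 0 rounds: (0.0000, 0.0000, 0.0000, 1.0000)
After 1 round: (0.0800, 0.3600, 0.3600, 0.2000)
After 2 rounds: (0.1936, 0.2608, 0.3216, 0.2240)
After 3 rounds: (0.1986, 0.2591, 0.3135, 0.2288)
P(in $3 after 3 rounds) = 0.2591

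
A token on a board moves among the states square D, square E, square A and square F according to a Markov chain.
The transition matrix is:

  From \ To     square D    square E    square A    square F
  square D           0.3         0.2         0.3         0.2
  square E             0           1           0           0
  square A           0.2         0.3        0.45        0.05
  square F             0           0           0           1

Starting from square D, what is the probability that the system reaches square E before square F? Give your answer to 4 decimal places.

Let h(s) be the probability of absorption at square E starting from transient state s. Then h(square E) = 1 and h(square F) = 0. By first-step analysis:
h(square D) = 0.3·h(square D) + 0.2·1 + 0.3·h(square A) + 0.2·0
h(square A) = 0.2·h(square D) + 0.3·1 + 0.45·h(square A) + 0.05·0
Solving: h(square D) = 0.6154, h(square A) = 0.7692.
Starting from square D, the probability is 0.6154.

0.6154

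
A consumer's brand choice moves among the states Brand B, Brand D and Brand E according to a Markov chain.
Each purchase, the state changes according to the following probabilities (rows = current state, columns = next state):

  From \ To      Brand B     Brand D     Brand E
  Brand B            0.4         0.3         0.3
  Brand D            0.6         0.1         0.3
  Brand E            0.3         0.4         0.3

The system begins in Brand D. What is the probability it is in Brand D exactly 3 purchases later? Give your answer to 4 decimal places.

Propagate the distribution vector 3 purchases from Brand D.
After 0 purchases: (0.0000, 1.0000, 0.0000)
After 1 purchase: (0.6000, 0.1000, 0.3000)
After 2 purchases: (0.3900, 0.3100, 0.3000)
After 3 purchases: (0.4320, 0.2680, 0.3000)
P(in Brand D after 3 purchases) = 0.2680

0.2680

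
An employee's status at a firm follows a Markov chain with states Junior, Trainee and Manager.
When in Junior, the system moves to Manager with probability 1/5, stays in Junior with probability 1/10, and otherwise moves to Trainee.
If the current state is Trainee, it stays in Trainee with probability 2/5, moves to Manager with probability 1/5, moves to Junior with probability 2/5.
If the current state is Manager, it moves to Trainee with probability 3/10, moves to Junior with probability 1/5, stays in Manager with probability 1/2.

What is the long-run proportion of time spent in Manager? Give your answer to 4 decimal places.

Let the stationary distribution be π with π = πP and π_1 + π_2 + π_3 = 1.
π_1 = 0.1·π_1 + 0.4·π_2 + 0.2·π_3
π_2 = 0.7·π_1 + 0.4·π_2 + 0.3·π_3
Solving with the normalization constraint gives π = (0.2637, 0.4505, 0.2857).
So the stationary probability of Manager is 0.2857.

0.2857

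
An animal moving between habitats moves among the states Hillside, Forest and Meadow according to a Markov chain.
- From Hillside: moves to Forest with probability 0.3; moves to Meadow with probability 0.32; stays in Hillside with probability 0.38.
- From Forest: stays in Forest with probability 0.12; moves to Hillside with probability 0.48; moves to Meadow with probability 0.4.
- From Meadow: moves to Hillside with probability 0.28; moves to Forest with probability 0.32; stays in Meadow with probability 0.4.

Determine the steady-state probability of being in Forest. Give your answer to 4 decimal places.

0.2605

Let the stationary distribution be π with π = πP and π_1 + π_2 + π_3 = 1.
π_1 = 0.38·π_1 + 0.48·π_2 + 0.28·π_3
π_2 = 0.3·π_1 + 0.12·π_2 + 0.32·π_3
Solving with the normalization constraint gives π = (0.3690, 0.2605, 0.3705).
So the stationary probability of Forest is 0.2605.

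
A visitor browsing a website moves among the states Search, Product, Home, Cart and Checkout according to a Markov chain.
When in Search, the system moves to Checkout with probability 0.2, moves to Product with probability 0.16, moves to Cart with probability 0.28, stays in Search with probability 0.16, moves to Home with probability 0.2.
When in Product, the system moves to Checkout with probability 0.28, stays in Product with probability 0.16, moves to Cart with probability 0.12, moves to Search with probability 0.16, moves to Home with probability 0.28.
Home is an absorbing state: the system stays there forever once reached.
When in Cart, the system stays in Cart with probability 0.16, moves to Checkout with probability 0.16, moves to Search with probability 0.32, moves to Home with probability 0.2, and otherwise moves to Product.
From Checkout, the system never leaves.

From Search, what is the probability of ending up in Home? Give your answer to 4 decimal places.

0.5109

Let h(s) be the probability of absorption at Home starting from transient state s. Then h(Home) = 1 and h(Checkout) = 0. By first-step analysis:
h(Search) = 0.16·h(Search) + 0.16·h(Product) + 0.2·1 + 0.28·h(Cart) + 0.2·0
h(Product) = 0.16·h(Search) + 0.16·h(Product) + 0.28·1 + 0.12·h(Cart) + 0.28·0
h(Cart) = 0.32·h(Search) + 0.16·h(Product) + 0.2·1 + 0.16·h(Cart) + 0.16·0
Solving: h(Search) = 0.5109, h(Product) = 0.5062, h(Cart) = 0.5292.
Starting from Search, the probability is 0.5109.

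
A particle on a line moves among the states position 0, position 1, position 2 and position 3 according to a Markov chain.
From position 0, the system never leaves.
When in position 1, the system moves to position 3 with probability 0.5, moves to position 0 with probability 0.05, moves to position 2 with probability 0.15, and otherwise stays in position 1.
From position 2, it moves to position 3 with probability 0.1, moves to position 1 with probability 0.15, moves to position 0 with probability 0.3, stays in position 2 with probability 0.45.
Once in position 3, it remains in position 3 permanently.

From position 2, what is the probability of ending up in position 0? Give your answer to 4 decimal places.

Let h(s) be the probability of absorption at position 0 starting from transient state s. Then h(position 0) = 1 and h(position 3) = 0. By first-step analysis:
h(position 1) = 0.05·1 + 0.3·h(position 1) + 0.15·h(position 2) + 0.5·0
h(position 2) = 0.3·1 + 0.15·h(position 1) + 0.45·h(position 2) + 0.1·0
Solving: h(position 1) = 0.2000, h(position 2) = 0.6000.
Starting from position 2, the probability is 0.6000.

0.6000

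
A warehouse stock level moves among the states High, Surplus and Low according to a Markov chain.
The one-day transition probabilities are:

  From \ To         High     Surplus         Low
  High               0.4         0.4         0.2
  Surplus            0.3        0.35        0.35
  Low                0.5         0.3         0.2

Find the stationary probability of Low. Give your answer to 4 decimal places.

Let the stationary distribution be π with π = πP and π_1 + π_2 + π_3 = 1.
π_1 = 0.4·π_1 + 0.3·π_2 + 0.5·π_3
π_2 = 0.4·π_1 + 0.35·π_2 + 0.3·π_3
Solving with the normalization constraint gives π = (0.3897, 0.3568, 0.2535).
So the stationary probability of Low is 0.2535.

0.2535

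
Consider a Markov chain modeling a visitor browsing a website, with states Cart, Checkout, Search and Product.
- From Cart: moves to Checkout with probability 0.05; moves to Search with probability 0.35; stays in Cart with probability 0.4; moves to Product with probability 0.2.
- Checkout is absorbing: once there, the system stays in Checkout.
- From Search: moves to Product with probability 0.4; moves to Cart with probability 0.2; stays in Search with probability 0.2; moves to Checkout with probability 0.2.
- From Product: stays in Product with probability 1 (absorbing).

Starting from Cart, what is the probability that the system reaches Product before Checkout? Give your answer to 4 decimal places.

0.7317

Let h(s) be the probability of absorption at Product starting from transient state s. Then h(Product) = 1 and h(Checkout) = 0. By first-step analysis:
h(Cart) = 0.4·h(Cart) + 0.05·0 + 0.35·h(Search) + 0.2·1
h(Search) = 0.2·h(Cart) + 0.2·0 + 0.2·h(Search) + 0.4·1
Solving: h(Cart) = 0.7317, h(Search) = 0.6829.
Starting from Cart, the probability is 0.7317.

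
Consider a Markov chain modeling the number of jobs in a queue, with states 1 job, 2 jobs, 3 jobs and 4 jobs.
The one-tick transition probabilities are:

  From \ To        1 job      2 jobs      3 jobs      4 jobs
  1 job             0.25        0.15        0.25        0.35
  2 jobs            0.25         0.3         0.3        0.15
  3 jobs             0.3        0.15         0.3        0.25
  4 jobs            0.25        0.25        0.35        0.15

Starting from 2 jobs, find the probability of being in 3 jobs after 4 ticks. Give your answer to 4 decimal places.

Propagate the distribution vector 4 ticks from 2 jobs.
After 0 ticks: (0.0000, 1.0000, 0.0000, 0.0000)
After 1 tick: (0.2500, 0.3000, 0.3000, 0.1500)
After 2 ticks: (0.2650, 0.2100, 0.2950, 0.2300)
After 3 ticks: (0.2648, 0.2045, 0.2983, 0.2325)
After 4 ticks: (0.2649, 0.2039, 0.2984, 0.2328)
P(in 3 jobs after 4 ticks) = 0.2984

0.2984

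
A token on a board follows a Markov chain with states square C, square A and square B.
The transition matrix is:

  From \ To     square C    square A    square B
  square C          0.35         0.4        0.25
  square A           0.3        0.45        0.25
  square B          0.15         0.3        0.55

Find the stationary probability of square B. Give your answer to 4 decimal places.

0.3571

Let the stationary distribution be π with π = πP and π_1 + π_2 + π_3 = 1.
π_1 = 0.35·π_1 + 0.3·π_2 + 0.15·π_3
π_2 = 0.4·π_1 + 0.45·π_2 + 0.3·π_3
Solving with the normalization constraint gives π = (0.2594, 0.3835, 0.3571).
So the stationary probability of square B is 0.3571.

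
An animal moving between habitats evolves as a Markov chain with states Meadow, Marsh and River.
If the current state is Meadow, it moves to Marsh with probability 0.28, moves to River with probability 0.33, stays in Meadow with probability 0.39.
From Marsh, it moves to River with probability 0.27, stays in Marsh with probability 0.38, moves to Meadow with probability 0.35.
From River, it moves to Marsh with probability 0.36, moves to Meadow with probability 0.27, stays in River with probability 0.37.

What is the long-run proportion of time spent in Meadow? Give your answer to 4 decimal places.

0.3377

Let the stationary distribution be π with π = πP and π_1 + π_2 + π_3 = 1.
π_1 = 0.39·π_1 + 0.35·π_2 + 0.27·π_3
π_2 = 0.28·π_1 + 0.38·π_2 + 0.36·π_3
Solving with the normalization constraint gives π = (0.3377, 0.3398, 0.3225).
So the stationary probability of Meadow is 0.3377.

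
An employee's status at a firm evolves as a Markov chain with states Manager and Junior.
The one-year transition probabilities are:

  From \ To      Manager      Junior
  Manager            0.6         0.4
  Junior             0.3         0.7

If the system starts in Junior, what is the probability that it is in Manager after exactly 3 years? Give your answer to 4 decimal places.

0.4170

Propagate the distribution vector 3 years from Junior.
After 0 years: (0.0000, 1.0000)
After 1 year: (0.3000, 0.7000)
After 2 years: (0.3900, 0.6100)
After 3 years: (0.4170, 0.5830)
P(in Manager after 3 years) = 0.4170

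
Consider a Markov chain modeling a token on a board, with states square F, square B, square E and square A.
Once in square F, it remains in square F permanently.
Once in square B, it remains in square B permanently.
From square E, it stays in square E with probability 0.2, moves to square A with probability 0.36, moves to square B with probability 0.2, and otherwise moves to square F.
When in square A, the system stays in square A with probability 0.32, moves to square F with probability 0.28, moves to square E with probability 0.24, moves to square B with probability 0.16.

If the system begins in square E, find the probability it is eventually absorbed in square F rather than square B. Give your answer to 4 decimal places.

0.5769

Let h(s) be the probability of absorption at square F starting from transient state s. Then h(square F) = 1 and h(square B) = 0. By first-step analysis:
h(square E) = 0.24·1 + 0.2·0 + 0.2·h(square E) + 0.36·h(square A)
h(square A) = 0.28·1 + 0.16·0 + 0.24·h(square E) + 0.32·h(square A)
Solving: h(square E) = 0.5769, h(square A) = 0.6154.
Starting from square E, the probability is 0.5769.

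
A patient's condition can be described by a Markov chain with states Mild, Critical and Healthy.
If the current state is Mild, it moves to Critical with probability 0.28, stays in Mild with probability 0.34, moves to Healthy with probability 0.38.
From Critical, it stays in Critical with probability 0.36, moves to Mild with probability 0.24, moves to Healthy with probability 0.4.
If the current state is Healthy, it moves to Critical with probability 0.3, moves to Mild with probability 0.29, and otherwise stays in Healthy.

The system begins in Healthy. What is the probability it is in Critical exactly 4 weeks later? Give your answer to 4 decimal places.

Propagate the distribution vector 4 weeks from Healthy.
After 0 weeks: (0.0000, 0.0000, 1.0000)
After 1 week: (0.2900, 0.3000, 0.4100)
After 2 weeks: (0.2895, 0.3122, 0.3983)
After 3 weeks: (0.2889, 0.3129, 0.3982)
After 4 weeks: (0.2888, 0.3130, 0.3982)
P(in Critical after 4 weeks) = 0.3130

0.3130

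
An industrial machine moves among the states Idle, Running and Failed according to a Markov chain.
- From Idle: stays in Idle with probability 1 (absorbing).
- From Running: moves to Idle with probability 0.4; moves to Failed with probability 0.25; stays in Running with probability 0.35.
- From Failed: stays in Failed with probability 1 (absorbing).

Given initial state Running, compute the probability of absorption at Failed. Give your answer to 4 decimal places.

Let h(s) be the probability of absorption at Failed starting from transient state s. Then h(Failed) = 1 and h(Idle) = 0. By first-step analysis:
h(Running) = 0.4·0 + 0.35·h(Running) + 0.25·1
Solving: h(Running) = 0.3846.
Starting from Running, the probability is 0.3846.

0.3846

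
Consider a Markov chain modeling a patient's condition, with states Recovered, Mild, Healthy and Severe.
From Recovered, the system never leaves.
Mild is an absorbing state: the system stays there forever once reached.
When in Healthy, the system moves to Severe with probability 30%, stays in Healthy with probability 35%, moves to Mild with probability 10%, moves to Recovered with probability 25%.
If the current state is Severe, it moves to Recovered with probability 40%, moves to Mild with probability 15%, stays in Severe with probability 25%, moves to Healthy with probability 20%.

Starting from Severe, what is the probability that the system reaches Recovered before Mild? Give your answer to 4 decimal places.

Let h(s) be the probability of absorption at Recovered starting from transient state s. Then h(Recovered) = 1 and h(Mild) = 0. By first-step analysis:
h(Healthy) = 0.25·1 + 0.1·0 + 0.35·h(Healthy) + 0.3·h(Severe)
h(Severe) = 0.4·1 + 0.15·0 + 0.2·h(Healthy) + 0.25·h(Severe)
Solving: h(Healthy) = 0.7193, h(Severe) = 0.7251.
Starting from Severe, the probability is 0.7251.

0.7251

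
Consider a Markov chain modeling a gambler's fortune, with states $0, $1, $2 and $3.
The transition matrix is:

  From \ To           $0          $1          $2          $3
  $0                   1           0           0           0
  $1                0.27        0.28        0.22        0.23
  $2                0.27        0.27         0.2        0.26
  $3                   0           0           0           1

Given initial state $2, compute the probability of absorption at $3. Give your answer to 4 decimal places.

Let h(s) be the probability of absorption at $3 starting from transient state s. Then h($3) = 1 and h($0) = 0. By first-step analysis:
h($1) = 0.27·0 + 0.28·h($1) + 0.22·h($2) + 0.23·1
h($2) = 0.27·0 + 0.27·h($1) + 0.2·h($2) + 0.26·1
Solving: h($1) = 0.4669, h($2) = 0.4826.
Starting from $2, the probability is 0.4826.

0.4826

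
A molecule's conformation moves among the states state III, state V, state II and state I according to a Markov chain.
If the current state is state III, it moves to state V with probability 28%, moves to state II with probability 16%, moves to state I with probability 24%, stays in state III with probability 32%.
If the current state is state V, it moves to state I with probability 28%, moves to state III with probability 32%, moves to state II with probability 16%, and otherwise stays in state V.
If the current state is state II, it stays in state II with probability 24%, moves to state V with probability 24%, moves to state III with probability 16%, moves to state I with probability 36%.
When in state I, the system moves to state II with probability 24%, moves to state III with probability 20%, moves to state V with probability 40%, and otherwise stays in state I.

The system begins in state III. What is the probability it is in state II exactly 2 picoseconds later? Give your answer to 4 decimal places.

Propagate the distribution vector 2 picoseconds from state III.
After 0 picoseconds: (1.0000, 0.0000, 0.0000, 0.0000)
After 1 picosecond: (0.3200, 0.2800, 0.1600, 0.2400)
After 2 picoseconds: (0.2656, 0.2912, 0.1920, 0.2512)
P(in state II after 2 picoseconds) = 0.1920

0.1920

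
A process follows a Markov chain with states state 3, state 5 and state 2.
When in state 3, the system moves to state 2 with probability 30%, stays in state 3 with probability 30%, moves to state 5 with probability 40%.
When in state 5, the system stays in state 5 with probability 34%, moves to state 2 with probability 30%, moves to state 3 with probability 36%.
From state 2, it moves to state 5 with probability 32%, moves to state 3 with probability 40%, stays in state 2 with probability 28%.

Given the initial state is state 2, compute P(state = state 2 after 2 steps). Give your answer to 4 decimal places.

Sum over the intermediate state after 1 step:
P = P(state 2→state 3)·P(state 3→state 2) + P(state 2→state 5)·P(state 5→state 2) + P(state 2→state 2)·P(state 2→state 2)
  = 0.4×0.3 + 0.32×0.3 + 0.28×0.28
  = 0.1200 + 0.0960 + 0.0784 = 0.2944

0.2944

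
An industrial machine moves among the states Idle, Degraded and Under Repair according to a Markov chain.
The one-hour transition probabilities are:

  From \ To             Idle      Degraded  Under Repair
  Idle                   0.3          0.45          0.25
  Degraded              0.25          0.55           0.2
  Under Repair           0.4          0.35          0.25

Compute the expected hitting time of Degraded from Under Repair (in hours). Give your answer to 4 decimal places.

Let t(s) be the expected number of hours to first reach Degraded from state s, with t(Degraded) = 0. Conditioning on the first hour:
t(Idle) = 1 + 0.3·t(Idle) + 0.25·t(Under Repair)
t(Under Repair) = 1 + 0.4·t(Idle) + 0.25·t(Under Repair)
Solving: t(Idle) = 2.3529, t(Under Repair) = 2.5882.
Expected hours from Under Repair to Degraded: 2.5882.

2.5882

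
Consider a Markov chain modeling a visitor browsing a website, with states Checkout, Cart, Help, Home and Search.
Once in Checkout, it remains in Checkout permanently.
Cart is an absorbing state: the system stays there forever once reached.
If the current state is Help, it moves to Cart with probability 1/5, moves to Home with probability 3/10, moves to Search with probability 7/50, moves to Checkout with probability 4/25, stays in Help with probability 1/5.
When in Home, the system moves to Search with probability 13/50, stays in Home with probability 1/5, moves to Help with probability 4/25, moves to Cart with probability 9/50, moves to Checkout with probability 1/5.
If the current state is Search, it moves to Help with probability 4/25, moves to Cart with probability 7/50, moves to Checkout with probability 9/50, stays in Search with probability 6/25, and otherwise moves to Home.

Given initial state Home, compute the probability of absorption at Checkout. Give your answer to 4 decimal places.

0.5203

Let h(s) be the probability of absorption at Checkout starting from transient state s. Then h(Checkout) = 1 and h(Cart) = 0. By first-step analysis:
h(Help) = 0.16·1 + 0.2·0 + 0.2·h(Help) + 0.3·h(Home) + 0.14·h(Search)
h(Home) = 0.2·1 + 0.18·0 + 0.16·h(Help) + 0.2·h(Home) + 0.26·h(Search)
h(Search) = 0.18·1 + 0.14·0 + 0.16·h(Help) + 0.28·h(Home) + 0.24·h(Search)
Solving: h(Help) = 0.4881, h(Home) = 0.5203, h(Search) = 0.5313.
Starting from Home, the probability is 0.5203.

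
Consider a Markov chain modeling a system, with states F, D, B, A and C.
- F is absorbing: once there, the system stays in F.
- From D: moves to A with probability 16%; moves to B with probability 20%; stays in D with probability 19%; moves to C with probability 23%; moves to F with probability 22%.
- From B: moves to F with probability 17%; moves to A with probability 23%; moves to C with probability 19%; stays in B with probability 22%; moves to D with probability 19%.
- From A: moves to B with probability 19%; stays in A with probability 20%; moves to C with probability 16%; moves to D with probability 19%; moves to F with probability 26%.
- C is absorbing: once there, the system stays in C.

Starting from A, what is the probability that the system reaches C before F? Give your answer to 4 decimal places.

Let h(s) be the probability of absorption at C starting from transient state s. Then h(C) = 1 and h(F) = 0. By first-step analysis:
h(D) = 0.22·0 + 0.19·h(D) + 0.2·h(B) + 0.16·h(A) + 0.23·1
h(B) = 0.17·0 + 0.19·h(D) + 0.22·h(B) + 0.23·h(A) + 0.19·1
h(A) = 0.26·0 + 0.19·h(D) + 0.19·h(B) + 0.2·h(A) + 0.16·1
Solving: h(D) = 0.4907, h(B) = 0.4908, h(A) = 0.4331.
Starting from A, the probability is 0.4331.

0.4331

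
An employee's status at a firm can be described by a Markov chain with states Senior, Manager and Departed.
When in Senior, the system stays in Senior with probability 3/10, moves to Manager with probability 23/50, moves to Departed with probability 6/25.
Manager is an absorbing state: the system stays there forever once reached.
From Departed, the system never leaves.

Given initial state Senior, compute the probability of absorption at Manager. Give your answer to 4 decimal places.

0.6571

Let h(s) be the probability of absorption at Manager starting from transient state s. Then h(Manager) = 1 and h(Departed) = 0. By first-step analysis:
h(Senior) = 0.3·h(Senior) + 0.46·1 + 0.24·0
Solving: h(Senior) = 0.6571.
Starting from Senior, the probability is 0.6571.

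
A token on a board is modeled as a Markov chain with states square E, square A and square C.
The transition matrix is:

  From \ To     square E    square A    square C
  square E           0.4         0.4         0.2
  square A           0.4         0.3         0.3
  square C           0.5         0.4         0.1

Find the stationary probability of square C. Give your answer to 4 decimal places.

0.2149

Let the stationary distribution be π with π = πP and π_1 + π_2 + π_3 = 1.
π_1 = 0.4·π_1 + 0.4·π_2 + 0.5·π_3
π_2 = 0.4·π_1 + 0.3·π_2 + 0.4·π_3
Solving with the normalization constraint gives π = (0.4215, 0.3636, 0.2149).
So the stationary probability of square C is 0.2149.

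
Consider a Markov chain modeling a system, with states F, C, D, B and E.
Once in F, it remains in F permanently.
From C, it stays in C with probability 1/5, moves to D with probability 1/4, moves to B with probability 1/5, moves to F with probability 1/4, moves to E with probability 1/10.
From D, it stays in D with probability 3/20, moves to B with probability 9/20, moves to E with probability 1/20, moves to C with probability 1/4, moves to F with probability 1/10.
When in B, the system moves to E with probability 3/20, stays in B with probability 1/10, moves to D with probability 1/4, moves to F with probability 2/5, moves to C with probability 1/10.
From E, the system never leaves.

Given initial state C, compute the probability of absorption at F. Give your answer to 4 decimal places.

Let h(s) be the probability of absorption at F starting from transient state s. Then h(F) = 1 and h(E) = 0. By first-step analysis:
h(C) = 0.25·1 + 0.2·h(C) + 0.25·h(D) + 0.2·h(B) + 0.1·0
h(D) = 0.1·1 + 0.25·h(C) + 0.15·h(D) + 0.45·h(B) + 0.05·0
h(B) = 0.4·1 + 0.1·h(C) + 0.25·h(D) + 0.1·h(B) + 0.15·0
Solving: h(C) = 0.7144, h(D) = 0.7094, h(B) = 0.7209.
Starting from C, the probability is 0.7144.

0.7144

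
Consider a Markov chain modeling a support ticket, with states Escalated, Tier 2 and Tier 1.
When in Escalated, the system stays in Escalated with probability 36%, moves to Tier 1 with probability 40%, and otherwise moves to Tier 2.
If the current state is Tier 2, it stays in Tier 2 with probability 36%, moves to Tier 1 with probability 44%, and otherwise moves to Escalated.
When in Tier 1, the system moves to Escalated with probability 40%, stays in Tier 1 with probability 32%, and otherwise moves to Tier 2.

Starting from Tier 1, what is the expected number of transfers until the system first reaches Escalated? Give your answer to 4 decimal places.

Let t(s) be the expected number of transfers to first reach Escalated from state s, with t(Escalated) = 0. Conditioning on the first transfer:
t(Tier 2) = 1 + 0.36·t(Tier 2) + 0.44·t(Tier 1)
t(Tier 1) = 1 + 0.28·t(Tier 2) + 0.32·t(Tier 1)
Solving: t(Tier 2) = 3.5897, t(Tier 1) = 2.9487.
Expected transfers from Tier 1 to Escalated: 2.9487.

2.9487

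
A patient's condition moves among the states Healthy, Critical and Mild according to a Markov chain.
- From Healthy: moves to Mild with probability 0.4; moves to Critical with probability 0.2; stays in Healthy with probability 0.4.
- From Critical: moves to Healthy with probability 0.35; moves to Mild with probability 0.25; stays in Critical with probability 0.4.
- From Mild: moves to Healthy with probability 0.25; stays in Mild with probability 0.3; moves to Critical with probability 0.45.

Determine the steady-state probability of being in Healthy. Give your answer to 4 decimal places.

0.3351

Let the stationary distribution be π with π = πP and π_1 + π_2 + π_3 = 1.
π_1 = 0.4·π_1 + 0.35·π_2 + 0.25·π_3
π_2 = 0.2·π_1 + 0.4·π_2 + 0.45·π_3
Solving with the normalization constraint gives π = (0.3351, 0.3488, 0.3161).
So the stationary probability of Healthy is 0.3351.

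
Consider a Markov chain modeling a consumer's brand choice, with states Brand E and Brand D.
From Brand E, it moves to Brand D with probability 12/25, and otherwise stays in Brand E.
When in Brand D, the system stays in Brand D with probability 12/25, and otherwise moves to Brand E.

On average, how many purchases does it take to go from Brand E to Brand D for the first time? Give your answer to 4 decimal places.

2.0833

Let t(s) be the expected number of purchases to first reach Brand D from state s, with t(Brand D) = 0. Conditioning on the first purchase:
t(Brand E) = 1 + 0.52·t(Brand E)
Solving: t(Brand E) = 2.0833.
Expected purchases from Brand E to Brand D: 2.0833.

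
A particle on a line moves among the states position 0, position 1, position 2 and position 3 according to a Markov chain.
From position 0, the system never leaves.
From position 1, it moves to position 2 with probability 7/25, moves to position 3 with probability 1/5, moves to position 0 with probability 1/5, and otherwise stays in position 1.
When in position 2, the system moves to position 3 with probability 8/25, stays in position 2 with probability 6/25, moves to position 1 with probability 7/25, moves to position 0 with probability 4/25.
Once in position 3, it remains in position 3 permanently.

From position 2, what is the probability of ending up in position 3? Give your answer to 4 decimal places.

0.6241

Let h(s) be the probability of absorption at position 3 starting from transient state s. Then h(position 3) = 1 and h(position 0) = 0. By first-step analysis:
h(position 1) = 0.2·0 + 0.32·h(position 1) + 0.28·h(position 2) + 0.2·1
h(position 2) = 0.16·0 + 0.28·h(position 1) + 0.24·h(position 2) + 0.32·1
Solving: h(position 1) = 0.5511, h(position 2) = 0.6241.
Starting from position 2, the probability is 0.6241.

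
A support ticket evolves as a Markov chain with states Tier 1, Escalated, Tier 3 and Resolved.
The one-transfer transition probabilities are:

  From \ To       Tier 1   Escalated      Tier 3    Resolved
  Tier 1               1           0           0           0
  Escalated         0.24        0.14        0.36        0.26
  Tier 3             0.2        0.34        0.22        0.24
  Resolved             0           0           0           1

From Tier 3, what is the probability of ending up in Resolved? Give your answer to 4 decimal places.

Let h(s) be the probability of absorption at Resolved starting from transient state s. Then h(Resolved) = 1 and h(Tier 1) = 0. By first-step analysis:
h(Escalated) = 0.24·0 + 0.14·h(Escalated) + 0.36·h(Tier 3) + 0.26·1
h(Tier 3) = 0.2·0 + 0.34·h(Escalated) + 0.22·h(Tier 3) + 0.24·1
Solving: h(Escalated) = 0.5274, h(Tier 3) = 0.5376.
Starting from Tier 3, the probability is 0.5376.

0.5376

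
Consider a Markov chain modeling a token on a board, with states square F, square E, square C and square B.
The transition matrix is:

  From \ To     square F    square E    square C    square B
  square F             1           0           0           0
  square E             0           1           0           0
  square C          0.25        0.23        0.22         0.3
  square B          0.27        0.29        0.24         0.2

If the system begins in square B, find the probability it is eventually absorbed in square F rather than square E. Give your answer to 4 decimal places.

Let h(s) be the probability of absorption at square F starting from transient state s. Then h(square F) = 1 and h(square E) = 0. By first-step analysis:
h(square C) = 0.25·1 + 0.23·0 + 0.22·h(square C) + 0.3·h(square B)
h(square B) = 0.27·1 + 0.29·0 + 0.24·h(square C) + 0.2·h(square B)
Solving: h(square C) = 0.5091, h(square B) = 0.4902.
Starting from square B, the probability is 0.4902.

0.4902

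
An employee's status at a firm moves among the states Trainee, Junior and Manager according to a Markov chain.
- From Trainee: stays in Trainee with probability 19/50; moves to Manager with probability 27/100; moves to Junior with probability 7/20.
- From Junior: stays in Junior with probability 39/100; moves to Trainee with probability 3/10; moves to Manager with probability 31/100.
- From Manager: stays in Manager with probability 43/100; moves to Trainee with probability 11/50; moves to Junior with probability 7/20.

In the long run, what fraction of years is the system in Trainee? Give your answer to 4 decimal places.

Let the stationary distribution be π with π = πP and π_1 + π_2 + π_3 = 1.
π_1 = 0.38·π_1 + 0.3·π_2 + 0.22·π_3
π_2 = 0.35·π_1 + 0.39·π_2 + 0.35·π_3
Solving with the normalization constraint gives π = (0.2966, 0.3646, 0.3388).
So the stationary probability of Trainee is 0.2966.

0.2966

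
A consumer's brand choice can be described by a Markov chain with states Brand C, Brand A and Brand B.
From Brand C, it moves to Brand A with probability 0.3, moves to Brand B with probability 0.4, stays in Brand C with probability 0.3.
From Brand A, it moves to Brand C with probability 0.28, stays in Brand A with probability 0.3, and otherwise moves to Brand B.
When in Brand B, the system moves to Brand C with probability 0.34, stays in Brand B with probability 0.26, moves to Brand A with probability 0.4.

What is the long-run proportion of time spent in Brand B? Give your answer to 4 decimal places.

Let the stationary distribution be π with π = πP and π_1 + π_2 + π_3 = 1.
π_1 = 0.3·π_1 + 0.28·π_2 + 0.34·π_3
π_2 = 0.3·π_1 + 0.3·π_2 + 0.4·π_3
Solving with the normalization constraint gives π = (0.3076, 0.3357, 0.3568).
So the stationary probability of Brand B is 0.3568.

0.3568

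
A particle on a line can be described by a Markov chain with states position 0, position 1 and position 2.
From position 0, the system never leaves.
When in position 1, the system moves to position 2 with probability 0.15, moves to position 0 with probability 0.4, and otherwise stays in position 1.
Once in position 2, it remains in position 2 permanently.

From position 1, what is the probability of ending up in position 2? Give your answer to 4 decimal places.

0.2727

Let h(s) be the probability of absorption at position 2 starting from transient state s. Then h(position 2) = 1 and h(position 0) = 0. By first-step analysis:
h(position 1) = 0.4·0 + 0.45·h(position 1) + 0.15·1
Solving: h(position 1) = 0.2727.
Starting from position 1, the probability is 0.2727.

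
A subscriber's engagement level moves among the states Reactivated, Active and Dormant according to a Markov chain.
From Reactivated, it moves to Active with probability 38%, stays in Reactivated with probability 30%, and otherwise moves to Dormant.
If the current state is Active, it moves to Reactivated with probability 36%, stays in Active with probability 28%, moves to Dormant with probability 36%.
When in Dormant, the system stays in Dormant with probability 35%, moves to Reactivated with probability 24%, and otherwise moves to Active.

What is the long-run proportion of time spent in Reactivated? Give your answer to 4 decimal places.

0.3006

Let the stationary distribution be π with π = πP and π_1 + π_2 + π_3 = 1.
π_1 = 0.3·π_1 + 0.36·π_2 + 0.24·π_3
π_2 = 0.38·π_1 + 0.28·π_2 + 0.41·π_3
Solving with the normalization constraint gives π = (0.3006, 0.3549, 0.3445).
So the stationary probability of Reactivated is 0.3006.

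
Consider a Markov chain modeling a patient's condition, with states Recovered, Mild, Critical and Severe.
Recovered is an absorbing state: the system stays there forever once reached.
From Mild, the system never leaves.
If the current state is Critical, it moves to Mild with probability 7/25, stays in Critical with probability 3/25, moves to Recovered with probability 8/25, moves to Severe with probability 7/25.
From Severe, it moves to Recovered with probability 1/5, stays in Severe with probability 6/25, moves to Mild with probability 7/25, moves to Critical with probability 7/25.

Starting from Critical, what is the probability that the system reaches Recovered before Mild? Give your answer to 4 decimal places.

Let h(s) be the probability of absorption at Recovered starting from transient state s. Then h(Recovered) = 1 and h(Mild) = 0. By first-step analysis:
h(Critical) = 0.32·1 + 0.28·0 + 0.12·h(Critical) + 0.28·h(Severe)
h(Severe) = 0.2·1 + 0.28·0 + 0.28·h(Critical) + 0.24·h(Severe)
Solving: h(Critical) = 0.5068, h(Severe) = 0.4499.
Starting from Critical, the probability is 0.5068.

0.5068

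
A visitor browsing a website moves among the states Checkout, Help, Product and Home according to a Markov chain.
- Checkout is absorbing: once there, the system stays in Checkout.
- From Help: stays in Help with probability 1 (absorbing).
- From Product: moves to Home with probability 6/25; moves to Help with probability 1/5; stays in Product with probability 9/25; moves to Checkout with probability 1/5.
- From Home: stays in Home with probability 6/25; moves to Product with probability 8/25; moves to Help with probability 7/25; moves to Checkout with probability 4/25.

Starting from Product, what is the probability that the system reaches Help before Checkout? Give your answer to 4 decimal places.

0.5352

Let h(s) be the probability of absorption at Help starting from transient state s. Then h(Help) = 1 and h(Checkout) = 0. By first-step analysis:
h(Product) = 0.2·0 + 0.2·1 + 0.36·h(Product) + 0.24·h(Home)
h(Home) = 0.16·0 + 0.28·1 + 0.32·h(Product) + 0.24·h(Home)
Solving: h(Product) = 0.5352, h(Home) = 0.5938.
Starting from Product, the probability is 0.5352.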